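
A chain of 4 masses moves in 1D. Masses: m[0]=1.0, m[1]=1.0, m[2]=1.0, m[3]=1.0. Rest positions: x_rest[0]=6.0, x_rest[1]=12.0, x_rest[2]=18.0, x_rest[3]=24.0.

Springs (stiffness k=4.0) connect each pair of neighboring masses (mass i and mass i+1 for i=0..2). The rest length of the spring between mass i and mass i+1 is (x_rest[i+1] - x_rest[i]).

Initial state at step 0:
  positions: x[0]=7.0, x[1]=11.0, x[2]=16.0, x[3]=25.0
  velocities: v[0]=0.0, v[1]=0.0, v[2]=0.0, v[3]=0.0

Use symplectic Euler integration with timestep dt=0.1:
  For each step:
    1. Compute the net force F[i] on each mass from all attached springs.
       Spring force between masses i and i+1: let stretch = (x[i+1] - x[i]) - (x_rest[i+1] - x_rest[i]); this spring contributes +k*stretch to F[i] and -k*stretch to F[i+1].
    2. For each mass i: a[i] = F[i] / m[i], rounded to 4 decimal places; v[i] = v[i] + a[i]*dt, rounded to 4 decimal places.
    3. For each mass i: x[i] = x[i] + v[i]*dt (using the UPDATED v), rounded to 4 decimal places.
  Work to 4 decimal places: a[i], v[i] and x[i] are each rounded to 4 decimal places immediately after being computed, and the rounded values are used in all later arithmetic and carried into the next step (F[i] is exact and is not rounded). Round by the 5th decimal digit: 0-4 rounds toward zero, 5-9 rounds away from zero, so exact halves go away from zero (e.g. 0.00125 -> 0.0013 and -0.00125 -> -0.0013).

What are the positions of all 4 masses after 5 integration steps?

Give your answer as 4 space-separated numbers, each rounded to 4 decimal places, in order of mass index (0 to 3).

Answer: 5.9625 11.5883 17.8866 23.5625

Derivation:
Step 0: x=[7.0000 11.0000 16.0000 25.0000] v=[0.0000 0.0000 0.0000 0.0000]
Step 1: x=[6.9200 11.0400 16.1600 24.8800] v=[-0.8000 0.4000 1.6000 -1.2000]
Step 2: x=[6.7648 11.1200 16.4640 24.6512] v=[-1.5520 0.8000 3.0400 -2.2880]
Step 3: x=[6.5438 11.2396 16.8817 24.3349] v=[-2.2099 1.1955 4.1773 -3.1629]
Step 4: x=[6.2706 11.3970 17.3719 23.9605] v=[-2.7316 1.5740 4.9017 -3.7442]
Step 5: x=[5.9625 11.5883 17.8866 23.5625] v=[-3.0810 1.9134 5.1472 -3.9796]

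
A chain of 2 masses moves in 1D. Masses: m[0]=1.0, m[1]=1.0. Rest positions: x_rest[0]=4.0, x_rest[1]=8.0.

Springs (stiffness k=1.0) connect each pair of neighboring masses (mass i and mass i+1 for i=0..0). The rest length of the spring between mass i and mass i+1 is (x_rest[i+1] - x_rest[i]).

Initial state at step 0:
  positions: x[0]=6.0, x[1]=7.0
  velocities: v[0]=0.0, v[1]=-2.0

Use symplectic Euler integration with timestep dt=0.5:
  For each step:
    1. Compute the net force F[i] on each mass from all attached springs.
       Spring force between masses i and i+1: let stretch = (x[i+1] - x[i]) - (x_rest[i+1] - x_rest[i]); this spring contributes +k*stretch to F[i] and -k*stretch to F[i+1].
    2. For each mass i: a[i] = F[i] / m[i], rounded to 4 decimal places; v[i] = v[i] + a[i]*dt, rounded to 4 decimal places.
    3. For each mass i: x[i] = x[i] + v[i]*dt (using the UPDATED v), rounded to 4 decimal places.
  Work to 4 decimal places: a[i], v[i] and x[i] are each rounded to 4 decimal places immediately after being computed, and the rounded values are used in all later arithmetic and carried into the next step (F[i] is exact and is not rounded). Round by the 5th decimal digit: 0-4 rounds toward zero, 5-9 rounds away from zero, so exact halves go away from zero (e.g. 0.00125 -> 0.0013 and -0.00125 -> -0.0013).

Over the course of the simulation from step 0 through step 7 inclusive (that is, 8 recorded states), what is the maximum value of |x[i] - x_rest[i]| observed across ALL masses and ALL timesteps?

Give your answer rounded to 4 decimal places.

Step 0: x=[6.0000 7.0000] v=[0.0000 -2.0000]
Step 1: x=[5.2500 6.7500] v=[-1.5000 -0.5000]
Step 2: x=[3.8750 7.1250] v=[-2.7500 0.7500]
Step 3: x=[2.3125 7.6875] v=[-3.1250 1.1250]
Step 4: x=[1.0938 7.9063] v=[-2.4375 0.4375]
Step 5: x=[0.5782 7.4219] v=[-1.0313 -0.9688]
Step 6: x=[0.7735 6.2266] v=[0.3906 -2.3907]
Step 7: x=[1.3321 4.6680] v=[1.1172 -3.1173]
Max displacement = 3.4218

Answer: 3.4218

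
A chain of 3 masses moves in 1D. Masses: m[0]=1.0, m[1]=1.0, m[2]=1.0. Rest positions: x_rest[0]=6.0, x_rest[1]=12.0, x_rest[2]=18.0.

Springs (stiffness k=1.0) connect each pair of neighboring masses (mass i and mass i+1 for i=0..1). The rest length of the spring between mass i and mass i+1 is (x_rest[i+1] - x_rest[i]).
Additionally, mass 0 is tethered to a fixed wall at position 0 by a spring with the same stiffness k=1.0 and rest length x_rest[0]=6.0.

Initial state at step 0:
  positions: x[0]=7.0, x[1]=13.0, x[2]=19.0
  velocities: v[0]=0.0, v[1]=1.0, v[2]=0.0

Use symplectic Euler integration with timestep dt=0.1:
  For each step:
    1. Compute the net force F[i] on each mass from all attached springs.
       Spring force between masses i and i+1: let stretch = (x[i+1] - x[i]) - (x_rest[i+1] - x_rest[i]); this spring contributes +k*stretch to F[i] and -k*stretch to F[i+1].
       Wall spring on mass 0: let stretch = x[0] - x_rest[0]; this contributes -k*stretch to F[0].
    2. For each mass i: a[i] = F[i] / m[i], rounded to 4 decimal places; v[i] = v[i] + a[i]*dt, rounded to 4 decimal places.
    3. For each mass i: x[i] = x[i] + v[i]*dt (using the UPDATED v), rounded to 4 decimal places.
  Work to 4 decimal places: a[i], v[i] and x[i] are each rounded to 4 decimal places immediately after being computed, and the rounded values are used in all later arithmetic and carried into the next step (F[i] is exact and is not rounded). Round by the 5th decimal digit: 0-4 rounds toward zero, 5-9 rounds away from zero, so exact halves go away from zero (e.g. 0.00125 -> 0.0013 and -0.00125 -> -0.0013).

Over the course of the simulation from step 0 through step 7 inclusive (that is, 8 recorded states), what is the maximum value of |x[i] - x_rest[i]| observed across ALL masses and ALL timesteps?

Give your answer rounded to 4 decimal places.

Answer: 1.5836

Derivation:
Step 0: x=[7.0000 13.0000 19.0000] v=[0.0000 1.0000 0.0000]
Step 1: x=[6.9900 13.1000 19.0000] v=[-0.1000 1.0000 0.0000]
Step 2: x=[6.9712 13.1979 19.0010] v=[-0.1880 0.9790 0.0100]
Step 3: x=[6.9450 13.2916 19.0040] v=[-0.2625 0.9366 0.0297]
Step 4: x=[6.9128 13.3789 19.0099] v=[-0.3223 0.8732 0.0585]
Step 5: x=[6.8761 13.4579 19.0194] v=[-0.3670 0.7897 0.0954]
Step 6: x=[6.8365 13.5267 19.0333] v=[-0.3964 0.6877 0.1393]
Step 7: x=[6.7954 13.5836 19.0522] v=[-0.4110 0.5693 0.1886]
Max displacement = 1.5836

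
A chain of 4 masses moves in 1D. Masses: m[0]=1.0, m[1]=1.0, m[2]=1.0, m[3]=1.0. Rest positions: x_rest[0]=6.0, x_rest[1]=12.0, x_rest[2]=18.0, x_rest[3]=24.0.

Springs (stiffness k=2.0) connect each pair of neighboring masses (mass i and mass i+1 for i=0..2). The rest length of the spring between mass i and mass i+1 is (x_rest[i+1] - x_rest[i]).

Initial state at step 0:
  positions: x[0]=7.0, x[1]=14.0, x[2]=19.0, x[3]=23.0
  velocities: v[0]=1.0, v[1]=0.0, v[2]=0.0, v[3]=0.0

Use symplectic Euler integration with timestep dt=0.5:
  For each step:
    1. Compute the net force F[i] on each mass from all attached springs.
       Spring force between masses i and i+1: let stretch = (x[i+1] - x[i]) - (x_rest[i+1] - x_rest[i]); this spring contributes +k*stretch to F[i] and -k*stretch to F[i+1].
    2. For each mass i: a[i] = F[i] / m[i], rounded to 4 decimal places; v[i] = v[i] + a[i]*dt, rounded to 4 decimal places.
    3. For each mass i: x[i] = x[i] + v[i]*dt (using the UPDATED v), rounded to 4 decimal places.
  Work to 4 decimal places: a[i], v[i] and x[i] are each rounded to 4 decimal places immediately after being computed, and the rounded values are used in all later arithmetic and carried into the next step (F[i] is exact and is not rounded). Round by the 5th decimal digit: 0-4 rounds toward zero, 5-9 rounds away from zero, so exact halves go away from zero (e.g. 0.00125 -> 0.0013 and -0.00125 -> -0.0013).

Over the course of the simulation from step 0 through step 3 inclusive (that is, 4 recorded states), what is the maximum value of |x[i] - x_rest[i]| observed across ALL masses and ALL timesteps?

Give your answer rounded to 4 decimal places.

Step 0: x=[7.0000 14.0000 19.0000 23.0000] v=[1.0000 0.0000 0.0000 0.0000]
Step 1: x=[8.0000 13.0000 18.5000 24.0000] v=[2.0000 -2.0000 -1.0000 2.0000]
Step 2: x=[8.5000 12.2500 18.0000 25.2500] v=[1.0000 -1.5000 -1.0000 2.5000]
Step 3: x=[7.8750 12.5000 18.2500 25.8750] v=[-1.2500 0.5000 0.5000 1.2500]
Max displacement = 2.5000

Answer: 2.5000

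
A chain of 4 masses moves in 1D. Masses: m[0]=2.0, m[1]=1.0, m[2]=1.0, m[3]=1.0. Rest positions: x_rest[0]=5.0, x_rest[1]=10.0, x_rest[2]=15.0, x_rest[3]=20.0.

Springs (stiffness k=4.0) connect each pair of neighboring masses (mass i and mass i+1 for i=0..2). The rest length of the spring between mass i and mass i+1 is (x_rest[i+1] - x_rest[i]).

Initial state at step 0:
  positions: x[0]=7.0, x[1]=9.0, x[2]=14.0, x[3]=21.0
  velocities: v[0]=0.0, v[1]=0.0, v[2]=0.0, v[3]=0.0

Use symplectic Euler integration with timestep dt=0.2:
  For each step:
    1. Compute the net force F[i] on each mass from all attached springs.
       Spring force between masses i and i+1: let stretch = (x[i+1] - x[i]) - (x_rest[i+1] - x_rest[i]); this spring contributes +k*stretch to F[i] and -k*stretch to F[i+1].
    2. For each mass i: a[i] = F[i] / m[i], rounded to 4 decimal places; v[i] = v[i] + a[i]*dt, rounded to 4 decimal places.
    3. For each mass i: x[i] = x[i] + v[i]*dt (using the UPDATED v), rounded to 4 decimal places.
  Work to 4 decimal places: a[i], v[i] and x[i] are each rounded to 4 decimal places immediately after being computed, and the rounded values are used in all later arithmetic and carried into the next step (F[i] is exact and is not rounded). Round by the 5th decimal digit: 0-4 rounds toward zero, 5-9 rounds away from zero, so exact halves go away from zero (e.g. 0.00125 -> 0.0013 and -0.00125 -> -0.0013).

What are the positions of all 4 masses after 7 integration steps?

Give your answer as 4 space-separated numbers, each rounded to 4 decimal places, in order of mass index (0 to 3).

Step 0: x=[7.0000 9.0000 14.0000 21.0000] v=[0.0000 0.0000 0.0000 0.0000]
Step 1: x=[6.7600 9.4800 14.3200 20.6800] v=[-1.2000 2.4000 1.6000 -1.6000]
Step 2: x=[6.3376 10.2992 14.8832 20.1424] v=[-2.1120 4.0960 2.8160 -2.6880]
Step 3: x=[5.8321 11.2180 15.5544 19.5633] v=[-2.5274 4.5939 3.3562 -2.8954]
Step 4: x=[5.3575 11.9689 16.1732 19.1428] v=[-2.3730 3.7543 3.0942 -2.1025]
Step 5: x=[5.0118 12.3346 16.5945 19.0472] v=[-1.7284 1.8286 2.1064 -0.4782]
Step 6: x=[4.8519 12.2103 16.7266 19.3591] v=[-0.7993 -0.6217 0.6606 1.5596]
Step 7: x=[4.8807 11.6312 16.5573 20.0498] v=[0.1441 -2.8954 -0.8464 3.4536]

Answer: 4.8807 11.6312 16.5573 20.0498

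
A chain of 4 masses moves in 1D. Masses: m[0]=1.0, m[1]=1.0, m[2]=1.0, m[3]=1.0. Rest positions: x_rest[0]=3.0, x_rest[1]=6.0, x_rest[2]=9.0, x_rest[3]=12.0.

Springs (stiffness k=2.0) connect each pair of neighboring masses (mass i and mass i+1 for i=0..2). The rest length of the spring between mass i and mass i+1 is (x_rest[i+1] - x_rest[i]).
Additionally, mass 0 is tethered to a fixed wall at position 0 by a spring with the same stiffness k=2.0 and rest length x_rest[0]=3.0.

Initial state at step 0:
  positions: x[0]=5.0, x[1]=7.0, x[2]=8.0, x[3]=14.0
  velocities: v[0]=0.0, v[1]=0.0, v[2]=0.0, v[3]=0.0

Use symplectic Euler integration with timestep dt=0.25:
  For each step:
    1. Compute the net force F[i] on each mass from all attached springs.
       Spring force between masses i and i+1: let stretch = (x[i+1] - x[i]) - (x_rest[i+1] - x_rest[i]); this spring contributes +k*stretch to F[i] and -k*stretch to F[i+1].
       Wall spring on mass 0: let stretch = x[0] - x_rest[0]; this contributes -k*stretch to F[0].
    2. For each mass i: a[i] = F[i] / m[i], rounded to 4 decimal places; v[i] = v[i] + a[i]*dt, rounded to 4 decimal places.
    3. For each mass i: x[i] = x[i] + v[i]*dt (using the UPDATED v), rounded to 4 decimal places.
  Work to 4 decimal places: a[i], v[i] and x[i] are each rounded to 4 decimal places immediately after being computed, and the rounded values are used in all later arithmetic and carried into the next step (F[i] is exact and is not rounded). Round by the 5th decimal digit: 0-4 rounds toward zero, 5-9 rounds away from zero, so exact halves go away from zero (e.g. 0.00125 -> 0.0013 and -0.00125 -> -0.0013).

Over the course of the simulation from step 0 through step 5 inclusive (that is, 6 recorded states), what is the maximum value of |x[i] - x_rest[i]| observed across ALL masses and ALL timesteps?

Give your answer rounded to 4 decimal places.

Answer: 2.6560

Derivation:
Step 0: x=[5.0000 7.0000 8.0000 14.0000] v=[0.0000 0.0000 0.0000 0.0000]
Step 1: x=[4.6250 6.8750 8.6250 13.6250] v=[-1.5000 -0.5000 2.5000 -1.5000]
Step 2: x=[3.9531 6.6875 9.6563 13.0000] v=[-2.6875 -0.7500 4.1250 -2.5000]
Step 3: x=[3.1289 6.5293 10.7344 12.3320] v=[-3.2969 -0.6328 4.3125 -2.6719]
Step 4: x=[2.3386 6.4717 11.4866 11.8393] v=[-3.1612 -0.2305 3.0088 -1.9707]
Step 5: x=[1.7726 6.5243 11.6560 11.6775] v=[-2.2640 0.2104 0.6777 -0.6471]
Max displacement = 2.6560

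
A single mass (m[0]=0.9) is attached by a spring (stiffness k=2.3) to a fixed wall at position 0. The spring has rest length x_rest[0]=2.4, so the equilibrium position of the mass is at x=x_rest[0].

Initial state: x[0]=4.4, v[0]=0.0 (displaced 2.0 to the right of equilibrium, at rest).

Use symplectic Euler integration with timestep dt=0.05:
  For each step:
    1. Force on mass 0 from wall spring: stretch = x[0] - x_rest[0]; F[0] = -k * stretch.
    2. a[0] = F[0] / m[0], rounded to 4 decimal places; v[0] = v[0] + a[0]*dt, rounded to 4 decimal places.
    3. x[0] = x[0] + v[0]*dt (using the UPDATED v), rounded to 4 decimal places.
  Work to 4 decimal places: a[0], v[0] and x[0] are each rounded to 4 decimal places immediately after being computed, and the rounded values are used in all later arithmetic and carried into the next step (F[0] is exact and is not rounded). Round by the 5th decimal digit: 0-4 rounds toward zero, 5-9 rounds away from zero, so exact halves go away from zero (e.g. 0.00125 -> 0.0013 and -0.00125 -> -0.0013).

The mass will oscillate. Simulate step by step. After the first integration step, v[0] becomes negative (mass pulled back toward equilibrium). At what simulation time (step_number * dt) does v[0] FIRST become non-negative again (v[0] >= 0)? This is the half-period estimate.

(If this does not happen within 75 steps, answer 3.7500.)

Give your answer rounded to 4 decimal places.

Step 0: x=[4.4000] v=[0.0000]
Step 1: x=[4.3872] v=[-0.2556]
Step 2: x=[4.3617] v=[-0.5095]
Step 3: x=[4.3237] v=[-0.7602]
Step 4: x=[4.2734] v=[-1.0060]
Step 5: x=[4.2111] v=[-1.2454]
Step 6: x=[4.1373] v=[-1.4768]
Step 7: x=[4.0524] v=[-1.6988]
Step 8: x=[3.9569] v=[-1.9099]
Step 9: x=[3.8515] v=[-2.1088]
Step 10: x=[3.7368] v=[-2.2943]
Step 11: x=[3.6135] v=[-2.4651]
Step 12: x=[3.4825] v=[-2.6202]
Step 13: x=[3.3446] v=[-2.7585]
Step 14: x=[3.2006] v=[-2.8792]
Step 15: x=[3.0515] v=[-2.9815]
Step 16: x=[2.8983] v=[-3.0647]
Step 17: x=[2.7419] v=[-3.1284]
Step 18: x=[2.5833] v=[-3.1721]
Step 19: x=[2.4235] v=[-3.1955]
Step 20: x=[2.2636] v=[-3.1985]
Step 21: x=[2.1045] v=[-3.1811]
Step 22: x=[1.9473] v=[-3.1433]
Step 23: x=[1.7930] v=[-3.0855]
Step 24: x=[1.6426] v=[-3.0079]
Step 25: x=[1.4970] v=[-2.9111]
Step 26: x=[1.3572] v=[-2.7957]
Step 27: x=[1.2241] v=[-2.6625]
Step 28: x=[1.0985] v=[-2.5122]
Step 29: x=[0.9812] v=[-2.3459]
Step 30: x=[0.8730] v=[-2.1646]
Step 31: x=[0.7745] v=[-1.9695]
Step 32: x=[0.6864] v=[-1.7618]
Step 33: x=[0.6093] v=[-1.5428]
Step 34: x=[0.5436] v=[-1.3140]
Step 35: x=[0.4898] v=[-1.0768]
Step 36: x=[0.4482] v=[-0.8327]
Step 37: x=[0.4190] v=[-0.5833]
Step 38: x=[0.4025] v=[-0.3302]
Step 39: x=[0.3988] v=[-0.0750]
Step 40: x=[0.4078] v=[0.1807]
First v>=0 after going negative at step 40, time=2.0000

Answer: 2.0000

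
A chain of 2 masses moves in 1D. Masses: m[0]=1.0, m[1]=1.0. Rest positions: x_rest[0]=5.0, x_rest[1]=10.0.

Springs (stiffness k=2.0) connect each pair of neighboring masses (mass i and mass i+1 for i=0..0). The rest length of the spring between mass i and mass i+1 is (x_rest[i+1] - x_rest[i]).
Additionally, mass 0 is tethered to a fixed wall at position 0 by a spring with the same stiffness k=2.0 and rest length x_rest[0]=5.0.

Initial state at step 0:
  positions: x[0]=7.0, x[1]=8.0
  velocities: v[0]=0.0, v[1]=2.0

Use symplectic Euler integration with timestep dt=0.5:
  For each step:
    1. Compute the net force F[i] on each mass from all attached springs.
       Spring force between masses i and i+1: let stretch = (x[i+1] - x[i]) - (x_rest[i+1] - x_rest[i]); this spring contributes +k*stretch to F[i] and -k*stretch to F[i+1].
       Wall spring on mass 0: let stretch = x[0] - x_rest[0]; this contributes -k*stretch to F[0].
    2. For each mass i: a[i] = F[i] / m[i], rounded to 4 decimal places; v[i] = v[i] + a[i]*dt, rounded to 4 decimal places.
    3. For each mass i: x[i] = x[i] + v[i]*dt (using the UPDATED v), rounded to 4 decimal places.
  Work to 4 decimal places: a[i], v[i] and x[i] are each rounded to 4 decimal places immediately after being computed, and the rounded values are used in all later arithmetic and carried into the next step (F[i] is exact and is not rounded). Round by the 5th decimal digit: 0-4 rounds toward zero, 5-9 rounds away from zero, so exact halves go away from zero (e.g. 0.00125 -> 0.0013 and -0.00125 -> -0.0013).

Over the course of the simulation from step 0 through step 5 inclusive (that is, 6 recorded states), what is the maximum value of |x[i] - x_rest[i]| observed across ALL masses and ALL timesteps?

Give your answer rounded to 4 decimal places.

Answer: 3.8125

Derivation:
Step 0: x=[7.0000 8.0000] v=[0.0000 2.0000]
Step 1: x=[4.0000 11.0000] v=[-6.0000 6.0000]
Step 2: x=[2.5000 13.0000] v=[-3.0000 4.0000]
Step 3: x=[5.0000 12.2500] v=[5.0000 -1.5000]
Step 4: x=[8.6250 10.3750] v=[7.2500 -3.7500]
Step 5: x=[8.8125 10.1250] v=[0.3750 -0.5000]
Max displacement = 3.8125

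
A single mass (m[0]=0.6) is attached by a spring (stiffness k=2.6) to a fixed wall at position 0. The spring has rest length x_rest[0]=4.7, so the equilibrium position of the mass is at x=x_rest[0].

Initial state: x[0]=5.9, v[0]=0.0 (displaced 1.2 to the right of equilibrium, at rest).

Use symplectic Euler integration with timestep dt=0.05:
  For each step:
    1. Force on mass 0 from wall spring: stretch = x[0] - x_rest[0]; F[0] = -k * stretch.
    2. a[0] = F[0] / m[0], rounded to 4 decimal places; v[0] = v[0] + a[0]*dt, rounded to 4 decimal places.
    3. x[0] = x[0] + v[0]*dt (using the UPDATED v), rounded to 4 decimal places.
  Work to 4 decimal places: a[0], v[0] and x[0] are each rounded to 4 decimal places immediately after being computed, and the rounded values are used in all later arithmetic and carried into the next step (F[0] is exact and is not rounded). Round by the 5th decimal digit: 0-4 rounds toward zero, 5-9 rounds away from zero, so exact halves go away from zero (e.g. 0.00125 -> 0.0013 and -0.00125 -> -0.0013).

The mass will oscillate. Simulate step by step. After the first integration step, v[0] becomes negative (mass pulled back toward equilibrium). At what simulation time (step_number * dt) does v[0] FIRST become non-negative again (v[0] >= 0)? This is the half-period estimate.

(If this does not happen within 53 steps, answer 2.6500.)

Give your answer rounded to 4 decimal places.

Step 0: x=[5.9000] v=[0.0000]
Step 1: x=[5.8870] v=[-0.2600]
Step 2: x=[5.8611] v=[-0.5172]
Step 3: x=[5.8227] v=[-0.7688]
Step 4: x=[5.7721] v=[-1.0121]
Step 5: x=[5.7099] v=[-1.2444]
Step 6: x=[5.6367] v=[-1.4632]
Step 7: x=[5.5534] v=[-1.6662]
Step 8: x=[5.4608] v=[-1.8511]
Step 9: x=[5.3600] v=[-2.0159]
Step 10: x=[5.2521] v=[-2.1589]
Step 11: x=[5.1382] v=[-2.2785]
Step 12: x=[5.0195] v=[-2.3734]
Step 13: x=[4.8974] v=[-2.4426]
Step 14: x=[4.7731] v=[-2.4854]
Step 15: x=[4.6480] v=[-2.5012]
Step 16: x=[4.5235] v=[-2.4899]
Step 17: x=[4.4009] v=[-2.4517]
Step 18: x=[4.2816] v=[-2.3869]
Step 19: x=[4.1668] v=[-2.2962]
Step 20: x=[4.0578] v=[-2.1807]
Step 21: x=[3.9557] v=[-2.0416]
Step 22: x=[3.8617] v=[-1.8803]
Step 23: x=[3.7768] v=[-1.6987]
Step 24: x=[3.7019] v=[-1.4987]
Step 25: x=[3.6378] v=[-1.2824]
Step 26: x=[3.5852] v=[-1.0523]
Step 27: x=[3.5447] v=[-0.8108]
Step 28: x=[3.5167] v=[-0.5605]
Step 29: x=[3.5015] v=[-0.3041]
Step 30: x=[3.4993] v=[-0.0444]
Step 31: x=[3.5101] v=[0.2158]
First v>=0 after going negative at step 31, time=1.5500

Answer: 1.5500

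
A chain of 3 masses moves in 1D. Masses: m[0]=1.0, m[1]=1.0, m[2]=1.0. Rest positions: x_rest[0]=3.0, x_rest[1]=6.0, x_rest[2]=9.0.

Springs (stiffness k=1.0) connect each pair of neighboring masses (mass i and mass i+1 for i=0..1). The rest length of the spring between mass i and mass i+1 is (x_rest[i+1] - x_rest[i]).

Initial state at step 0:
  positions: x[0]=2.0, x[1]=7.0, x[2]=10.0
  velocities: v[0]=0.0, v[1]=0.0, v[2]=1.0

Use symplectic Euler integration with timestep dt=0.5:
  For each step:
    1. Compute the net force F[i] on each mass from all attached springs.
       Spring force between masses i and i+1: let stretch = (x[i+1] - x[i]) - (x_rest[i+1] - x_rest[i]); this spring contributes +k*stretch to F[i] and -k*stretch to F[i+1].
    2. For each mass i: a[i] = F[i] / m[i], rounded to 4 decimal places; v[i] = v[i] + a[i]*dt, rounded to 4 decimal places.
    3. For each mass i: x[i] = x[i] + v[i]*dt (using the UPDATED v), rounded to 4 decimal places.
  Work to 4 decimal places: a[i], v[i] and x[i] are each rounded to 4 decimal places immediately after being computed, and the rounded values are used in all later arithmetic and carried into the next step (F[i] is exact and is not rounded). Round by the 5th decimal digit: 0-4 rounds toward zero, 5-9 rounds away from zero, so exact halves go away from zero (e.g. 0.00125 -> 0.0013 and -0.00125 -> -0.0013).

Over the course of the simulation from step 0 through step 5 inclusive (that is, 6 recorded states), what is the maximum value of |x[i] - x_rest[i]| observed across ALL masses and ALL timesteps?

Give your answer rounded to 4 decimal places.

Answer: 1.7500

Derivation:
Step 0: x=[2.0000 7.0000 10.0000] v=[0.0000 0.0000 1.0000]
Step 1: x=[2.5000 6.5000 10.5000] v=[1.0000 -1.0000 1.0000]
Step 2: x=[3.2500 6.0000 10.7500] v=[1.5000 -1.0000 0.5000]
Step 3: x=[3.9375 6.0000 10.5625] v=[1.3750 0.0000 -0.3750]
Step 4: x=[4.3907 6.6250 9.9844] v=[0.9063 1.2500 -1.1563]
Step 5: x=[4.6525 7.5313 9.3164] v=[0.5235 1.8126 -1.3360]
Max displacement = 1.7500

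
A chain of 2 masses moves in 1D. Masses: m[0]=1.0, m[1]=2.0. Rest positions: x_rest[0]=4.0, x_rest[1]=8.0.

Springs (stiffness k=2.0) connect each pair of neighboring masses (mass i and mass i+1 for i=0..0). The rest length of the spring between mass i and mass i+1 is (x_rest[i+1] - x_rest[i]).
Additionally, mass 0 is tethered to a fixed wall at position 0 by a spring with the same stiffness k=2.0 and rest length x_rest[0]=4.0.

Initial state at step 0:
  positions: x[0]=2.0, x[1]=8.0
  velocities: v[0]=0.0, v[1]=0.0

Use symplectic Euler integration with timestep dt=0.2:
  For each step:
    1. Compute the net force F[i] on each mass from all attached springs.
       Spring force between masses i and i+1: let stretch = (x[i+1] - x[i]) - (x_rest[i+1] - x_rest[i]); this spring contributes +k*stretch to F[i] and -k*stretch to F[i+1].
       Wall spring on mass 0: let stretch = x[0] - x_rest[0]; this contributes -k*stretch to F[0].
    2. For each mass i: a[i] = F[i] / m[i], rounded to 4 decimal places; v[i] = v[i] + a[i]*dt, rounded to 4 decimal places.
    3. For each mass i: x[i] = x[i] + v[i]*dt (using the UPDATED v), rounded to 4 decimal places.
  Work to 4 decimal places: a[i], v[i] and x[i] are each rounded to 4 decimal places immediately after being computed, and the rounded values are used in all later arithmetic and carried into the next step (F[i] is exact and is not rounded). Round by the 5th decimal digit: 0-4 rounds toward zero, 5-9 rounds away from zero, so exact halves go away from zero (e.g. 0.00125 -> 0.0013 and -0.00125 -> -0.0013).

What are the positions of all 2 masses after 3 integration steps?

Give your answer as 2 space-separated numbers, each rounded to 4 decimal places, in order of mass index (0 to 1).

Answer: 3.6425 7.5971

Derivation:
Step 0: x=[2.0000 8.0000] v=[0.0000 0.0000]
Step 1: x=[2.3200 7.9200] v=[1.6000 -0.4000]
Step 2: x=[2.9024 7.7760] v=[2.9120 -0.7200]
Step 3: x=[3.6425 7.5971] v=[3.7005 -0.8947]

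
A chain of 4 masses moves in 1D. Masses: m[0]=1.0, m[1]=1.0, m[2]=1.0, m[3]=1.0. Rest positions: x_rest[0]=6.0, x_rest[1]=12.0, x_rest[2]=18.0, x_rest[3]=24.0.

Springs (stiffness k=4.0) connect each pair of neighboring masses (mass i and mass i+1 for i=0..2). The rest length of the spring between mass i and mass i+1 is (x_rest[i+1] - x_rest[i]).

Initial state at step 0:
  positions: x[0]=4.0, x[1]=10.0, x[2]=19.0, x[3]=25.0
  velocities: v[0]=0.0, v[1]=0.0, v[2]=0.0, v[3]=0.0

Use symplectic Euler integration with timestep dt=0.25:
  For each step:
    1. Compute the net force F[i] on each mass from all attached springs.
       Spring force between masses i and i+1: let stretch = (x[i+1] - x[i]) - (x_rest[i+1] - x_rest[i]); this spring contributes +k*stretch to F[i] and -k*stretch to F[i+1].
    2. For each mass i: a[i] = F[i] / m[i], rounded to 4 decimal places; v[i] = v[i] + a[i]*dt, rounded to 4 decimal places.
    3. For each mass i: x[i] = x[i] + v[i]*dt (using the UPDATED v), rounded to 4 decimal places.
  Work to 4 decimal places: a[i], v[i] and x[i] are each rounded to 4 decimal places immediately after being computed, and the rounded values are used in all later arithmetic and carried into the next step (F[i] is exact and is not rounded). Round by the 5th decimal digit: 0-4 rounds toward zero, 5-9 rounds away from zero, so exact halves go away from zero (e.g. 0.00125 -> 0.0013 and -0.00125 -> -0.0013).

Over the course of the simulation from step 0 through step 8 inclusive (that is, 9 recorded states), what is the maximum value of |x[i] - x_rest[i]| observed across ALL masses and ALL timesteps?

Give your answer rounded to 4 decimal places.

Answer: 2.4980

Derivation:
Step 0: x=[4.0000 10.0000 19.0000 25.0000] v=[0.0000 0.0000 0.0000 0.0000]
Step 1: x=[4.0000 10.7500 18.2500 25.0000] v=[0.0000 3.0000 -3.0000 0.0000]
Step 2: x=[4.1875 11.6875 17.3125 24.8125] v=[0.7500 3.7500 -3.7500 -0.7500]
Step 3: x=[4.7500 12.1563 16.8438 24.2500] v=[2.2500 1.8750 -1.8750 -2.2500]
Step 4: x=[5.6641 11.9454 17.0547 23.3360] v=[3.6563 -0.8438 0.8437 -3.6562]
Step 5: x=[6.6485 11.4415 17.5586 22.3516] v=[3.9376 -2.0158 2.0157 -3.9375]
Step 6: x=[7.3312 11.2686 17.7315 21.6690] v=[2.7306 -0.6917 0.6916 -2.7305]
Step 7: x=[7.4982 11.7271 17.2731 21.5020] v=[0.6680 1.8338 -1.8338 -0.6680]
Step 8: x=[7.2224 12.5148 16.4854 21.7778] v=[-1.1031 3.1509 -3.1509 1.1031]
Max displacement = 2.4980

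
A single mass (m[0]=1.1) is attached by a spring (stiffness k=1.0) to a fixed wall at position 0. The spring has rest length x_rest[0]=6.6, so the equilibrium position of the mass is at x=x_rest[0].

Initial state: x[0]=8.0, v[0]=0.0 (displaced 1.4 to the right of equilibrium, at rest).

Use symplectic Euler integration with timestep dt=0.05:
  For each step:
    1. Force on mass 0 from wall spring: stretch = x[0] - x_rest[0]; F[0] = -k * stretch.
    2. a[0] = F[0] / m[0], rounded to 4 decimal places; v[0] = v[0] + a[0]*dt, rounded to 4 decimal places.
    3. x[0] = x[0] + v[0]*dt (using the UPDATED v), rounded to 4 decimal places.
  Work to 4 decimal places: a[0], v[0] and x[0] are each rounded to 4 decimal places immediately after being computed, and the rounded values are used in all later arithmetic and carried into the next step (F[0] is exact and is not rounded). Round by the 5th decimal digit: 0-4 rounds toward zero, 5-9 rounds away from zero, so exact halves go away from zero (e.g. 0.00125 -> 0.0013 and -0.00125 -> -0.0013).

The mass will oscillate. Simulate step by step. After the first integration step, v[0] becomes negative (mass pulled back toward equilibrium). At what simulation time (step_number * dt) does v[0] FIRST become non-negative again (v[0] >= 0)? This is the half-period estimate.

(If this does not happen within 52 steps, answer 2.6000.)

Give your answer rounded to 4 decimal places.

Step 0: x=[8.0000] v=[0.0000]
Step 1: x=[7.9968] v=[-0.0636]
Step 2: x=[7.9904] v=[-0.1271]
Step 3: x=[7.9809] v=[-0.1903]
Step 4: x=[7.9682] v=[-0.2531]
Step 5: x=[7.9524] v=[-0.3153]
Step 6: x=[7.9336] v=[-0.3768]
Step 7: x=[7.9117] v=[-0.4374]
Step 8: x=[7.8869] v=[-0.4970]
Step 9: x=[7.8591] v=[-0.5555]
Step 10: x=[7.8285] v=[-0.6127]
Step 11: x=[7.7951] v=[-0.6685]
Step 12: x=[7.7590] v=[-0.7228]
Step 13: x=[7.7202] v=[-0.7755]
Step 14: x=[7.6789] v=[-0.8264]
Step 15: x=[7.6351] v=[-0.8754]
Step 16: x=[7.5890] v=[-0.9225]
Step 17: x=[7.5406] v=[-0.9675]
Step 18: x=[7.4901] v=[-1.0103]
Step 19: x=[7.4376] v=[-1.0508]
Step 20: x=[7.3832] v=[-1.0889]
Step 21: x=[7.3270] v=[-1.1245]
Step 22: x=[7.2691] v=[-1.1575]
Step 23: x=[7.2097] v=[-1.1879]
Step 24: x=[7.1489] v=[-1.2156]
Step 25: x=[7.0869] v=[-1.2406]
Step 26: x=[7.0238] v=[-1.2627]
Step 27: x=[6.9597] v=[-1.2820]
Step 28: x=[6.8948] v=[-1.2984]
Step 29: x=[6.8292] v=[-1.3118]
Step 30: x=[6.7631] v=[-1.3222]
Step 31: x=[6.6966] v=[-1.3296]
Step 32: x=[6.6299] v=[-1.3340]
Step 33: x=[6.5631] v=[-1.3354]
Step 34: x=[6.4964] v=[-1.3337]
Step 35: x=[6.4300] v=[-1.3290]
Step 36: x=[6.3639] v=[-1.3213]
Step 37: x=[6.2984] v=[-1.3106]
Step 38: x=[6.2336] v=[-1.2969]
Step 39: x=[6.1696] v=[-1.2802]
Step 40: x=[6.1066] v=[-1.2606]
Step 41: x=[6.0447] v=[-1.2382]
Step 42: x=[5.9841] v=[-1.2130]
Step 43: x=[5.9249] v=[-1.1850]
Step 44: x=[5.8672] v=[-1.1543]
Step 45: x=[5.8112] v=[-1.1210]
Step 46: x=[5.7569] v=[-1.0851]
Step 47: x=[5.7046] v=[-1.0468]
Step 48: x=[5.6543] v=[-1.0061]
Step 49: x=[5.6061] v=[-0.9631]
Step 50: x=[5.5602] v=[-0.9179]
Step 51: x=[5.5167] v=[-0.8706]
Step 52: x=[5.4756] v=[-0.8214]
v[0] did not become non-negative within 52 steps; using fallback time=2.6000

Answer: 2.6000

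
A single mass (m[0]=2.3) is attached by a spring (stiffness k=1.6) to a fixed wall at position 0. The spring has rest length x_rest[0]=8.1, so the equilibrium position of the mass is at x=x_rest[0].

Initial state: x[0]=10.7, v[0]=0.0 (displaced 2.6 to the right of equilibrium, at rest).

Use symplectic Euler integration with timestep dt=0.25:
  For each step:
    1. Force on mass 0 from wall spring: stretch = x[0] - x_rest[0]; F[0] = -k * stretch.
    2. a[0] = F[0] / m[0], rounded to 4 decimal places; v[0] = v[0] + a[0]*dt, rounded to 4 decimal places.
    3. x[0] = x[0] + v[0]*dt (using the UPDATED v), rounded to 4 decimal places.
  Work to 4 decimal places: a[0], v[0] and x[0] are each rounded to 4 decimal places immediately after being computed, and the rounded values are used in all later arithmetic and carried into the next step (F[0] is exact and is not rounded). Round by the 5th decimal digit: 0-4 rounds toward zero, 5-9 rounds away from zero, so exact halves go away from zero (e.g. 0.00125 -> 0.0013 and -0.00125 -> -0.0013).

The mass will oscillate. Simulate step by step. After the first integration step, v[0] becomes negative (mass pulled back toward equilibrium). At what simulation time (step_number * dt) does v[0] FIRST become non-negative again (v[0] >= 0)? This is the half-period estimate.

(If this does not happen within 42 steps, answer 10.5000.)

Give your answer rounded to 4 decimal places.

Step 0: x=[10.7000] v=[0.0000]
Step 1: x=[10.5870] v=[-0.4522]
Step 2: x=[10.3658] v=[-0.8847]
Step 3: x=[10.0461] v=[-1.2788]
Step 4: x=[9.6418] v=[-1.6173]
Step 5: x=[9.1704] v=[-1.8855]
Step 6: x=[8.6525] v=[-2.0717]
Step 7: x=[8.1106] v=[-2.1678]
Step 8: x=[7.5682] v=[-2.1697]
Step 9: x=[7.0489] v=[-2.0772]
Step 10: x=[6.5753] v=[-1.8944]
Step 11: x=[6.1680] v=[-1.6292]
Step 12: x=[5.8447] v=[-1.2932]
Step 13: x=[5.6195] v=[-0.9010]
Step 14: x=[5.5021] v=[-0.4696]
Step 15: x=[5.4977] v=[-0.0178]
Step 16: x=[5.6064] v=[0.4348]
First v>=0 after going negative at step 16, time=4.0000

Answer: 4.0000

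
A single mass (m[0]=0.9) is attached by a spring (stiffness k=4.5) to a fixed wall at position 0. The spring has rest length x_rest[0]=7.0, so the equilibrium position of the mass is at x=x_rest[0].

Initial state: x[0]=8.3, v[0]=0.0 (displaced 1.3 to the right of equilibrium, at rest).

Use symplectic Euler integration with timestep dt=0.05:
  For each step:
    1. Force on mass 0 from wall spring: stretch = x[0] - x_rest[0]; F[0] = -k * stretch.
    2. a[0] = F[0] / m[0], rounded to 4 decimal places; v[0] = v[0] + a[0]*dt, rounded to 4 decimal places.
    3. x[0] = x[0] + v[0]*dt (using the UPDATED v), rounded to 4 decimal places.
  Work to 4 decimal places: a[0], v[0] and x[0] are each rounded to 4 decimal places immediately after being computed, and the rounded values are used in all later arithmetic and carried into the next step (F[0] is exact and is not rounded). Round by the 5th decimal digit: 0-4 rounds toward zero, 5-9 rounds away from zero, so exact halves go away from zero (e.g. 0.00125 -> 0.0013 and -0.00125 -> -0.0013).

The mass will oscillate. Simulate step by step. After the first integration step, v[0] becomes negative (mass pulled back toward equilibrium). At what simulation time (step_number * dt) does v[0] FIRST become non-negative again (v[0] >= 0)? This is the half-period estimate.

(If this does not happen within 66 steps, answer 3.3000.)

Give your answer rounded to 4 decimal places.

Answer: 1.4500

Derivation:
Step 0: x=[8.3000] v=[0.0000]
Step 1: x=[8.2838] v=[-0.3250]
Step 2: x=[8.2515] v=[-0.6460]
Step 3: x=[8.2036] v=[-0.9589]
Step 4: x=[8.1406] v=[-1.2598]
Step 5: x=[8.0634] v=[-1.5450]
Step 6: x=[7.9729] v=[-1.8109]
Step 7: x=[7.8702] v=[-2.0541]
Step 8: x=[7.7566] v=[-2.2717]
Step 9: x=[7.6336] v=[-2.4609]
Step 10: x=[7.5026] v=[-2.6193]
Step 11: x=[7.3654] v=[-2.7450]
Step 12: x=[7.2236] v=[-2.8364]
Step 13: x=[7.0790] v=[-2.8923]
Step 14: x=[6.9334] v=[-2.9121]
Step 15: x=[6.7886] v=[-2.8955]
Step 16: x=[6.6465] v=[-2.8427]
Step 17: x=[6.5088] v=[-2.7543]
Step 18: x=[6.3772] v=[-2.6315]
Step 19: x=[6.2534] v=[-2.4758]
Step 20: x=[6.1389] v=[-2.2892]
Step 21: x=[6.0352] v=[-2.0739]
Step 22: x=[5.9436] v=[-1.8327]
Step 23: x=[5.8652] v=[-1.5686]
Step 24: x=[5.8010] v=[-1.2849]
Step 25: x=[5.7517] v=[-0.9852]
Step 26: x=[5.7180] v=[-0.6731]
Step 27: x=[5.7004] v=[-0.3526]
Step 28: x=[5.6990] v=[-0.0277]
Step 29: x=[5.7139] v=[0.2976]
First v>=0 after going negative at step 29, time=1.4500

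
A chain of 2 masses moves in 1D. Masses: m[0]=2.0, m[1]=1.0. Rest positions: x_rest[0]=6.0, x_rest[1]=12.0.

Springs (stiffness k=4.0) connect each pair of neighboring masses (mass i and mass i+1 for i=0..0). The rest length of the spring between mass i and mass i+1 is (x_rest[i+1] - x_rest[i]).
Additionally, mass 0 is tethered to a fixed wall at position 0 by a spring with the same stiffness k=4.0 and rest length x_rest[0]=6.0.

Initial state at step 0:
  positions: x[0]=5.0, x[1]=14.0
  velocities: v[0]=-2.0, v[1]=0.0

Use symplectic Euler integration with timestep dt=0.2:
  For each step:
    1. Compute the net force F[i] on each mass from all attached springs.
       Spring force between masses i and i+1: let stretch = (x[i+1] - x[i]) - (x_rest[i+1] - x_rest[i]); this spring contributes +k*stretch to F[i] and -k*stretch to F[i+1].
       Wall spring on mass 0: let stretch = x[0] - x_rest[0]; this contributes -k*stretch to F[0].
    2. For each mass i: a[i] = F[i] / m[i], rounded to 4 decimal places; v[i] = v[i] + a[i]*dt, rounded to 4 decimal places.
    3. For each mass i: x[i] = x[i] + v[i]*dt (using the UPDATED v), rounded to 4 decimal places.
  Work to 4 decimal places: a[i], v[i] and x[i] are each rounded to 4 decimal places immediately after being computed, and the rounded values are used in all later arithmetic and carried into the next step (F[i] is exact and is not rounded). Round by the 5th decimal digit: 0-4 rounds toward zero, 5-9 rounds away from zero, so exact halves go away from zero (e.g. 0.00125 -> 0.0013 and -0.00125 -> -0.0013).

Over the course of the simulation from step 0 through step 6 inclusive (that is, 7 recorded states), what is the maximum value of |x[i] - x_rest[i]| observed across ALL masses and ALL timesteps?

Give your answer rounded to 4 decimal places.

Answer: 2.9290

Derivation:
Step 0: x=[5.0000 14.0000] v=[-2.0000 0.0000]
Step 1: x=[4.9200 13.5200] v=[-0.4000 -2.4000]
Step 2: x=[5.1344 12.6240] v=[1.0720 -4.4800]
Step 3: x=[5.5372 11.4897] v=[2.0141 -5.6717]
Step 4: x=[5.9732 10.3630] v=[2.1802 -5.6337]
Step 5: x=[6.2826 9.4939] v=[1.5468 -4.3455]
Step 6: x=[6.3463 9.0710] v=[0.3183 -2.1145]
Max displacement = 2.9290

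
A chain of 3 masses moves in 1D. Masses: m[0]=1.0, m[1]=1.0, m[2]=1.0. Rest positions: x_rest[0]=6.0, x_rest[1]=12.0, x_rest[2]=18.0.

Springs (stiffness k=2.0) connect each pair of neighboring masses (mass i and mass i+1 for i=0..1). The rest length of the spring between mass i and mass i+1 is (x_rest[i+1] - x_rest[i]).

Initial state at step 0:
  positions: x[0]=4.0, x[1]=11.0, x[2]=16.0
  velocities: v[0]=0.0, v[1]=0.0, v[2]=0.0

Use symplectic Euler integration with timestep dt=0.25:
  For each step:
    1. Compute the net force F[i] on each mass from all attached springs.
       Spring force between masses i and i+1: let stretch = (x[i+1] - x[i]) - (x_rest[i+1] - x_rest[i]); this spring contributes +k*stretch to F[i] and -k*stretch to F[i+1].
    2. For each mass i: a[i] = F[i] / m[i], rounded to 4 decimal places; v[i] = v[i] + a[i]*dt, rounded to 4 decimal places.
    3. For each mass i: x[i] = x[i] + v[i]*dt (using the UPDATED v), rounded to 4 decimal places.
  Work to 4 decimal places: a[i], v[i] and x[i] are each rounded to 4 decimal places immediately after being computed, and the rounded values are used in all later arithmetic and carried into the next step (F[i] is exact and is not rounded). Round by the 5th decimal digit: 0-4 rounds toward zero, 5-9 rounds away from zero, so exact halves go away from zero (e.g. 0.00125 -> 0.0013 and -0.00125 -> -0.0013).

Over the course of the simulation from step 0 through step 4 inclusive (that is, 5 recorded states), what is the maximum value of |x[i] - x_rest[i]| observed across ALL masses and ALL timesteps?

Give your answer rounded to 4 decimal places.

Answer: 2.3267

Derivation:
Step 0: x=[4.0000 11.0000 16.0000] v=[0.0000 0.0000 0.0000]
Step 1: x=[4.1250 10.7500 16.1250] v=[0.5000 -1.0000 0.5000]
Step 2: x=[4.3281 10.3438 16.3281] v=[0.8125 -1.6250 0.8125]
Step 3: x=[4.5332 9.9336 16.5332] v=[0.8204 -1.6407 0.8204]
Step 4: x=[4.6634 9.6733 16.6634] v=[0.5206 -1.0411 0.5206]
Max displacement = 2.3267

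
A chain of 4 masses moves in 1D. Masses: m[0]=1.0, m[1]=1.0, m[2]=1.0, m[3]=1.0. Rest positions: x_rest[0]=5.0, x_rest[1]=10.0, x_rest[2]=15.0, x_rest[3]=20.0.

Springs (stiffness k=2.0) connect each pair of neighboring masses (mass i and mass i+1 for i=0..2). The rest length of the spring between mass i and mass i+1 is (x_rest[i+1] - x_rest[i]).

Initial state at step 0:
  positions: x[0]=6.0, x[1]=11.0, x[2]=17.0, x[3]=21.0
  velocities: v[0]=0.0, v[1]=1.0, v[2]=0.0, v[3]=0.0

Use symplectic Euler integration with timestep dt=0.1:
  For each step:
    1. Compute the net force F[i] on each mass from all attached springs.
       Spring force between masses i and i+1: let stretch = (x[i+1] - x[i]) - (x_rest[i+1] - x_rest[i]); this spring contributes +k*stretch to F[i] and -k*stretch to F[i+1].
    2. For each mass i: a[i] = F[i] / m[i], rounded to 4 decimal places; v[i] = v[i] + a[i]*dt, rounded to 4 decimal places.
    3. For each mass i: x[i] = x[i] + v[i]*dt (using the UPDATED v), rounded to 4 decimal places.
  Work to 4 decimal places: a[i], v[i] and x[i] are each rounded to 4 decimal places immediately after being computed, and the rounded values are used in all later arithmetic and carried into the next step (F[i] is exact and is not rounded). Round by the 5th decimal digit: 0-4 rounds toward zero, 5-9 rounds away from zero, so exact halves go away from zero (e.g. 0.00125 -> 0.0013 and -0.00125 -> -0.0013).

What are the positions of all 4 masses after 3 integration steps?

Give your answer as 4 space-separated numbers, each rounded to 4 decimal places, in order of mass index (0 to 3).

Answer: 6.0098 11.3964 16.7797 21.1141

Derivation:
Step 0: x=[6.0000 11.0000 17.0000 21.0000] v=[0.0000 1.0000 0.0000 0.0000]
Step 1: x=[6.0000 11.1200 16.9600 21.0200] v=[0.0000 1.2000 -0.4000 0.2000]
Step 2: x=[6.0024 11.2544 16.8844 21.0588] v=[0.0240 1.3440 -0.7560 0.3880]
Step 3: x=[6.0098 11.3964 16.7797 21.1141] v=[0.0744 1.4196 -1.0471 0.5531]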